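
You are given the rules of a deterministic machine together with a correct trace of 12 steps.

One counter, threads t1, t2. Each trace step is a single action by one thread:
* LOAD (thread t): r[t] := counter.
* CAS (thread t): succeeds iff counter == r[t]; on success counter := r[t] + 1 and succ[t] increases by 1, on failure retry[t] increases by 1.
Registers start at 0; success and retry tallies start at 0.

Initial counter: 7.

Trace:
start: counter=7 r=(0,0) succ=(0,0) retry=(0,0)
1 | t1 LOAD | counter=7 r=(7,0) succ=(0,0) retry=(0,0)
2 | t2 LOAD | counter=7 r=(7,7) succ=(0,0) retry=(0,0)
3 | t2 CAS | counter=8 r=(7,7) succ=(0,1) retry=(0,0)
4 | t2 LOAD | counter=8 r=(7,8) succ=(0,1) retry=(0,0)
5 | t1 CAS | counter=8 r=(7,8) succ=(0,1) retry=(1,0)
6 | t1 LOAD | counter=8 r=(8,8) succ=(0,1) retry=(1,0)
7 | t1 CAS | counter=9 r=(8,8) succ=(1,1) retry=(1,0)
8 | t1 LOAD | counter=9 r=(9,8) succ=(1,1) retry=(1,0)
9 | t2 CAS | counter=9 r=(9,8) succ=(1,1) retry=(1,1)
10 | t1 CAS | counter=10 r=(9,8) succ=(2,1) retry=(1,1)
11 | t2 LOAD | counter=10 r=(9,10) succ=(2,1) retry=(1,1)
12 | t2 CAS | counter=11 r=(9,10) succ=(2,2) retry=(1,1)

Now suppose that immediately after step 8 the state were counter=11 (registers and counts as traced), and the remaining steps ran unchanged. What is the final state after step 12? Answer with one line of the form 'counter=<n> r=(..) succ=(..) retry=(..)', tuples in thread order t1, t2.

counter=12 r=(9,11) succ=(1,2) retry=(2,1)

state after step 8 := counter=11 r=(9,8) succ=(1,1) retry=(1,0)
9 | t2 CAS | counter=11 r=(9,8) succ=(1,1) retry=(1,1)
10 | t1 CAS | counter=11 r=(9,8) succ=(1,1) retry=(2,1)
11 | t2 LOAD | counter=11 r=(9,11) succ=(1,1) retry=(2,1)
12 | t2 CAS | counter=12 r=(9,11) succ=(1,2) retry=(2,1)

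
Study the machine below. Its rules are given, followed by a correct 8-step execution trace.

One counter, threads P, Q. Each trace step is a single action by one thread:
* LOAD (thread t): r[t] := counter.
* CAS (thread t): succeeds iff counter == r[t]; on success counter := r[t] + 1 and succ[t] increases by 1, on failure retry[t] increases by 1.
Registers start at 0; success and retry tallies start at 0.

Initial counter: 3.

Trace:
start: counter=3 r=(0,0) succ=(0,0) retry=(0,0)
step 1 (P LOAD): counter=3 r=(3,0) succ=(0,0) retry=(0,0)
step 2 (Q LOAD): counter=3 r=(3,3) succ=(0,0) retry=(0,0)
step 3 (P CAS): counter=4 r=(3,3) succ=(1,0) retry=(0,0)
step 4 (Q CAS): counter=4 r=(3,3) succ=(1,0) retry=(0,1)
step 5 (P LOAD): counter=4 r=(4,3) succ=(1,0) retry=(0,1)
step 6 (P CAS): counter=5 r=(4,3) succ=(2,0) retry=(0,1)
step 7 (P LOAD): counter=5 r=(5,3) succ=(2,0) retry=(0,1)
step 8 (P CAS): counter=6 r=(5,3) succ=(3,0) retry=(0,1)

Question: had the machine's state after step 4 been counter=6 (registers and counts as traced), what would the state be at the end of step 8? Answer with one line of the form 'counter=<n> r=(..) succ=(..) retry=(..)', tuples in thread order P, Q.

state after step 4 := counter=6 r=(3,3) succ=(1,0) retry=(0,1)
step 5 (P LOAD): counter=6 r=(6,3) succ=(1,0) retry=(0,1)
step 6 (P CAS): counter=7 r=(6,3) succ=(2,0) retry=(0,1)
step 7 (P LOAD): counter=7 r=(7,3) succ=(2,0) retry=(0,1)
step 8 (P CAS): counter=8 r=(7,3) succ=(3,0) retry=(0,1)

counter=8 r=(7,3) succ=(3,0) retry=(0,1)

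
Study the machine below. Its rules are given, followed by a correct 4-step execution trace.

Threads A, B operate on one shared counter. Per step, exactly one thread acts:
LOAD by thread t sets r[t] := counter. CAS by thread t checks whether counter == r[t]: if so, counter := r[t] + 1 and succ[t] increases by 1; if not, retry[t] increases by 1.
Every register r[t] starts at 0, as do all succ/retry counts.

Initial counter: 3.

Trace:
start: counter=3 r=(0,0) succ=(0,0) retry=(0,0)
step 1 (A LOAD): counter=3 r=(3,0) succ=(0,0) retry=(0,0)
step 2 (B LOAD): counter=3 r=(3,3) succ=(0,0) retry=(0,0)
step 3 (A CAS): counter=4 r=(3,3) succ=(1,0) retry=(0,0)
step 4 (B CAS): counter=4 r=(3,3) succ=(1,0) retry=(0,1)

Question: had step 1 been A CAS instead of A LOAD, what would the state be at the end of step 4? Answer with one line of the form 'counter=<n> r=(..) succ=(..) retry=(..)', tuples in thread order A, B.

counter=4 r=(0,3) succ=(0,1) retry=(2,0)

(re-executing from step 1 with the substitution; state before step 1: counter=3 r=(0,0) succ=(0,0) retry=(0,0))
step 1 (A CAS): counter=3 r=(0,0) succ=(0,0) retry=(1,0)
step 2 (B LOAD): counter=3 r=(0,3) succ=(0,0) retry=(1,0)
step 3 (A CAS): counter=3 r=(0,3) succ=(0,0) retry=(2,0)
step 4 (B CAS): counter=4 r=(0,3) succ=(0,1) retry=(2,0)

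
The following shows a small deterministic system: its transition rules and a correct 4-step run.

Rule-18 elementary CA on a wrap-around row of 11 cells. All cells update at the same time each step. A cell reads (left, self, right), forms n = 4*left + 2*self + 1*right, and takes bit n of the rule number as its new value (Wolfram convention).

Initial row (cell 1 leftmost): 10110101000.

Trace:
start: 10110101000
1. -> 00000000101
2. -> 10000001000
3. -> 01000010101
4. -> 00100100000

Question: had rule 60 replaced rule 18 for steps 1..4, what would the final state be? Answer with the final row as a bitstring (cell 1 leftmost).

00111110010

(re-executing steps 1..4 under rule 60; state before step 1: 10110101000)
1. -> 11101111100
2. -> 10011000010
3. -> 11010100011
4. -> 00111110010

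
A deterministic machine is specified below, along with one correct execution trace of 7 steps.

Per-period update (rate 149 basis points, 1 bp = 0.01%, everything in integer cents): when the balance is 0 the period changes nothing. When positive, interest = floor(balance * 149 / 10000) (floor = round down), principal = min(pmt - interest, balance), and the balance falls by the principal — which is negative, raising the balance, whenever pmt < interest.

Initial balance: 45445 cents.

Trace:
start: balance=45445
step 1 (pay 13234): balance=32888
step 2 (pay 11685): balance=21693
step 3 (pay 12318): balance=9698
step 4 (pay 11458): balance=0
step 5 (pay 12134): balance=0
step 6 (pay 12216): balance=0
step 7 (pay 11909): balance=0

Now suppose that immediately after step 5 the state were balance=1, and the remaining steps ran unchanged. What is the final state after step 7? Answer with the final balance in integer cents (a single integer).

0

state after step 5 := balance=1
step 6 (pay 12216): balance=0
step 7 (pay 11909): balance=0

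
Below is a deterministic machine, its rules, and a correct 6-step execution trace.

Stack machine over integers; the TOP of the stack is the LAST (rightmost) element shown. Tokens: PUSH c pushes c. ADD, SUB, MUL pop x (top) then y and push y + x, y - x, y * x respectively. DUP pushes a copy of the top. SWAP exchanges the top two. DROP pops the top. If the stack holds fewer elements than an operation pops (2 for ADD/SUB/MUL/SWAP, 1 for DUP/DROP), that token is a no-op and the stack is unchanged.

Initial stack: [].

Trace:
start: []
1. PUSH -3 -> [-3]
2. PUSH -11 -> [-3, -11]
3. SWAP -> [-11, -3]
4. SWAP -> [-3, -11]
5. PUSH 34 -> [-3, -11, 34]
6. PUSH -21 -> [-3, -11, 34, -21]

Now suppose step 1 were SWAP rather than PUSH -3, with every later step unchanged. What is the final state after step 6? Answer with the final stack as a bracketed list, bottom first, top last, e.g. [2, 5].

(re-executing from step 1 with the substitution; state before step 1: [])
1. SWAP -> []
2. PUSH -11 -> [-11]
3. SWAP -> [-11]
4. SWAP -> [-11]
5. PUSH 34 -> [-11, 34]
6. PUSH -21 -> [-11, 34, -21]

[-11, 34, -21]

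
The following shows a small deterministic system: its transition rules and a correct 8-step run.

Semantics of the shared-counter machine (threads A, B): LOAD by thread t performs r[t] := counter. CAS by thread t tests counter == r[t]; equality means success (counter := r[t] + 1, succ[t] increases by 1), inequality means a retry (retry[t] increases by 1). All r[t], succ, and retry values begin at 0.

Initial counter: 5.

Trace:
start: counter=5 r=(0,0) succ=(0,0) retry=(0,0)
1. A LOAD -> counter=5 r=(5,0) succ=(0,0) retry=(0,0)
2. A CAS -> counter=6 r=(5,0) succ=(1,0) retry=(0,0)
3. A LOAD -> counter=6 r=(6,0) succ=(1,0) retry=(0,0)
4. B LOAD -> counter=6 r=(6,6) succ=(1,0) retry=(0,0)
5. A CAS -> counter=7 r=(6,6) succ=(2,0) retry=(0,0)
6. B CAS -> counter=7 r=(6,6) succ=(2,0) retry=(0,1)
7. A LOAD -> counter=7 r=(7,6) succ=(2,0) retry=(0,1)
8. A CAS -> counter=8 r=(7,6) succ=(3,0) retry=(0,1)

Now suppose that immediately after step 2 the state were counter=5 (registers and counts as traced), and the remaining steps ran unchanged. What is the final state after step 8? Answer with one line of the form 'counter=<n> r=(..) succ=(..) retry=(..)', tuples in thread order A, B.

counter=7 r=(6,5) succ=(3,0) retry=(0,1)

state after step 2 := counter=5 r=(5,0) succ=(1,0) retry=(0,0)
3. A LOAD -> counter=5 r=(5,0) succ=(1,0) retry=(0,0)
4. B LOAD -> counter=5 r=(5,5) succ=(1,0) retry=(0,0)
5. A CAS -> counter=6 r=(5,5) succ=(2,0) retry=(0,0)
6. B CAS -> counter=6 r=(5,5) succ=(2,0) retry=(0,1)
7. A LOAD -> counter=6 r=(6,5) succ=(2,0) retry=(0,1)
8. A CAS -> counter=7 r=(6,5) succ=(3,0) retry=(0,1)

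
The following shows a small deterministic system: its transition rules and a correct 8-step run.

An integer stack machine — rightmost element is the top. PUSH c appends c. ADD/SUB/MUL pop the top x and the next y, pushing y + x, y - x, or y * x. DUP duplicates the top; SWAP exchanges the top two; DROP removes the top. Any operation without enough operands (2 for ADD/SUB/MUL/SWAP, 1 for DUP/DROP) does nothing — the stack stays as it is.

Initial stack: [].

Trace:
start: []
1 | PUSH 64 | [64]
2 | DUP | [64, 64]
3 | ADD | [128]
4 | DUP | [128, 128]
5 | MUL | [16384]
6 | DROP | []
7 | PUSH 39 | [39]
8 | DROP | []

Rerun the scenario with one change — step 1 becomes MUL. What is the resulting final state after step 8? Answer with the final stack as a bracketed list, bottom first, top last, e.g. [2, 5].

(re-executing from step 1 with the substitution; state before step 1: [])
1 | MUL | []
2 | DUP | []
3 | ADD | []
4 | DUP | []
5 | MUL | []
6 | DROP | []
7 | PUSH 39 | [39]
8 | DROP | []

[]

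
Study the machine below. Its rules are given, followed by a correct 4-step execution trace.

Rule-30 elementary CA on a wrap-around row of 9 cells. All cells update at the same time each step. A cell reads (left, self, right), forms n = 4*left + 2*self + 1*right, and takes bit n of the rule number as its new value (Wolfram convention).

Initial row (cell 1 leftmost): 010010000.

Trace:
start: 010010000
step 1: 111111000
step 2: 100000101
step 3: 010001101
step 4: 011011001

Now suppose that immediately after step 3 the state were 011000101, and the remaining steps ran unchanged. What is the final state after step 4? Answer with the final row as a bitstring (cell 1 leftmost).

state after step 3 := 011000101
step 4: 010101101

010101101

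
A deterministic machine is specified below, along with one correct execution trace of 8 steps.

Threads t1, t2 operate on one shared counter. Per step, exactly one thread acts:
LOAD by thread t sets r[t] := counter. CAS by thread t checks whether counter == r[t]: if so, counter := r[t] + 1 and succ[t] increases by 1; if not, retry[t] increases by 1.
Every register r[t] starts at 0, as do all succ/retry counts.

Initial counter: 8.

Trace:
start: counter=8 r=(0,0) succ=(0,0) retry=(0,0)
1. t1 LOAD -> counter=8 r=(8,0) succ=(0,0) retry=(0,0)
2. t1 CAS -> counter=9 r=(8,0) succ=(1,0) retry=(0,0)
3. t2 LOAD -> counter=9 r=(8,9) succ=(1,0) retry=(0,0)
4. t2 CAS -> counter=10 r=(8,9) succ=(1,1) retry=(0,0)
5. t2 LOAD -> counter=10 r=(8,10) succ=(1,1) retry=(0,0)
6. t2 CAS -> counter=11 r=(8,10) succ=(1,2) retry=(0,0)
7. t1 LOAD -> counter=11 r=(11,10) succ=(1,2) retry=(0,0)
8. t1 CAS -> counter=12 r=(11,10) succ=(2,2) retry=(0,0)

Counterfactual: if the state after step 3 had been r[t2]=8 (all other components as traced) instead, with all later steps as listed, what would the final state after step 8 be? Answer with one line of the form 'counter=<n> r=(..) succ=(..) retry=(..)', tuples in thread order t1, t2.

counter=11 r=(10,9) succ=(2,1) retry=(0,1)

state after step 3 := counter=9 r=(8,8) succ=(1,0) retry=(0,0)
4. t2 CAS -> counter=9 r=(8,8) succ=(1,0) retry=(0,1)
5. t2 LOAD -> counter=9 r=(8,9) succ=(1,0) retry=(0,1)
6. t2 CAS -> counter=10 r=(8,9) succ=(1,1) retry=(0,1)
7. t1 LOAD -> counter=10 r=(10,9) succ=(1,1) retry=(0,1)
8. t1 CAS -> counter=11 r=(10,9) succ=(2,1) retry=(0,1)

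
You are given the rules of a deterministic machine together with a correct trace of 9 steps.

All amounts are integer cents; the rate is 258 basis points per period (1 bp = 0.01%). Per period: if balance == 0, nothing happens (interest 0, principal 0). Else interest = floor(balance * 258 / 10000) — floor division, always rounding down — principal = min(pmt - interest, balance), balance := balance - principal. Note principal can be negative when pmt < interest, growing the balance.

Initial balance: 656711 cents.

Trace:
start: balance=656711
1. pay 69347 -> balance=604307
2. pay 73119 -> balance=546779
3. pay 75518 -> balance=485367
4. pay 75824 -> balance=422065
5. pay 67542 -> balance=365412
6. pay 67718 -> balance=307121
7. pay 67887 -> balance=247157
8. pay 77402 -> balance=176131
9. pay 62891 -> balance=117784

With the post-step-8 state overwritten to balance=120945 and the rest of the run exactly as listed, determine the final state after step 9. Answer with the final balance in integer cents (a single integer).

state after step 8 := balance=120945
9. pay 62891 -> balance=61174

61174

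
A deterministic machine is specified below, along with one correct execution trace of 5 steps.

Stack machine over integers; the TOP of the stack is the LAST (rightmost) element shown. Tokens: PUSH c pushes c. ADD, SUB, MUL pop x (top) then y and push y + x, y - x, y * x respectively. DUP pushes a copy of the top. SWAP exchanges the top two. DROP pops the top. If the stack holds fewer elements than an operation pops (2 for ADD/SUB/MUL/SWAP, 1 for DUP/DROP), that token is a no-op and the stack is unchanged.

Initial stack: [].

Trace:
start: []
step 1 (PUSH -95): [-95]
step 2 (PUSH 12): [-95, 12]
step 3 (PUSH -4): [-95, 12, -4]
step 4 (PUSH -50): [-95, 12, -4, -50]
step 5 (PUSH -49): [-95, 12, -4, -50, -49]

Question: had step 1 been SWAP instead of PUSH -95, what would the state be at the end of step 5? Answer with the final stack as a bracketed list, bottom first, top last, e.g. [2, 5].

[12, -4, -50, -49]

(re-executing from step 1 with the substitution; state before step 1: [])
step 1 (SWAP): []
step 2 (PUSH 12): [12]
step 3 (PUSH -4): [12, -4]
step 4 (PUSH -50): [12, -4, -50]
step 5 (PUSH -49): [12, -4, -50, -49]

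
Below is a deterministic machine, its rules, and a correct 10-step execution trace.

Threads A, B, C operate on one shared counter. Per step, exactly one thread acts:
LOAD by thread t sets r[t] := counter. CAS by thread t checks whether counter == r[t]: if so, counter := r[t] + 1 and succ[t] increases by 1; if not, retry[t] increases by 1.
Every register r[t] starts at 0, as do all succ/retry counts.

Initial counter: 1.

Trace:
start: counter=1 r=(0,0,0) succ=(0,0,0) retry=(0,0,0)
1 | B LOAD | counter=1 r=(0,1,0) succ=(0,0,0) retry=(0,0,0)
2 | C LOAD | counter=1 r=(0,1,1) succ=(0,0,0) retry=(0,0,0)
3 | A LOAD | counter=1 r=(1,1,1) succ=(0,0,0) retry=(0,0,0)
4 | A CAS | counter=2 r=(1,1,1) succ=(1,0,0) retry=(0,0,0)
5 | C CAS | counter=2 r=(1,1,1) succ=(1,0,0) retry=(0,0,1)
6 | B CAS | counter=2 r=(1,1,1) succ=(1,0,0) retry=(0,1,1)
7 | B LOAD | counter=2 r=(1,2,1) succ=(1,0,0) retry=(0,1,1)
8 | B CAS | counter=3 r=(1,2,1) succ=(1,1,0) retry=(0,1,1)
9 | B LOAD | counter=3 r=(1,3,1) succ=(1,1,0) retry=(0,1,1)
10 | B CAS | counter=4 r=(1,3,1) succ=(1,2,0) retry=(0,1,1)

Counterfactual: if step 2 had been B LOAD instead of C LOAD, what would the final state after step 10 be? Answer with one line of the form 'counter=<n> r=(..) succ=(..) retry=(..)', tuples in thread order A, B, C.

counter=4 r=(1,3,0) succ=(1,2,0) retry=(0,1,1)

(re-executing from step 2 with the substitution; state before step 2: counter=1 r=(0,1,0) succ=(0,0,0) retry=(0,0,0))
2 | B LOAD | counter=1 r=(0,1,0) succ=(0,0,0) retry=(0,0,0)
3 | A LOAD | counter=1 r=(1,1,0) succ=(0,0,0) retry=(0,0,0)
4 | A CAS | counter=2 r=(1,1,0) succ=(1,0,0) retry=(0,0,0)
5 | C CAS | counter=2 r=(1,1,0) succ=(1,0,0) retry=(0,0,1)
6 | B CAS | counter=2 r=(1,1,0) succ=(1,0,0) retry=(0,1,1)
7 | B LOAD | counter=2 r=(1,2,0) succ=(1,0,0) retry=(0,1,1)
8 | B CAS | counter=3 r=(1,2,0) succ=(1,1,0) retry=(0,1,1)
9 | B LOAD | counter=3 r=(1,3,0) succ=(1,1,0) retry=(0,1,1)
10 | B CAS | counter=4 r=(1,3,0) succ=(1,2,0) retry=(0,1,1)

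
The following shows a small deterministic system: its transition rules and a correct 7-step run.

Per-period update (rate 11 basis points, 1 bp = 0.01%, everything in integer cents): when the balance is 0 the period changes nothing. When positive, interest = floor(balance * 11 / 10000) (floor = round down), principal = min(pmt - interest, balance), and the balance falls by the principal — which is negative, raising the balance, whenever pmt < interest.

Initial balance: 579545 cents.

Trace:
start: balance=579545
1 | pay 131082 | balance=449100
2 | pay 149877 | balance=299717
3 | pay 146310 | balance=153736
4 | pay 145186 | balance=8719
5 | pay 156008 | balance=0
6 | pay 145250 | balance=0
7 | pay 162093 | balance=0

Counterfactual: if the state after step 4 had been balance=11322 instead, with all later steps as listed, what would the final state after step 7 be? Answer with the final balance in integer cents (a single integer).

state after step 4 := balance=11322
5 | pay 156008 | balance=0
6 | pay 145250 | balance=0
7 | pay 162093 | balance=0

0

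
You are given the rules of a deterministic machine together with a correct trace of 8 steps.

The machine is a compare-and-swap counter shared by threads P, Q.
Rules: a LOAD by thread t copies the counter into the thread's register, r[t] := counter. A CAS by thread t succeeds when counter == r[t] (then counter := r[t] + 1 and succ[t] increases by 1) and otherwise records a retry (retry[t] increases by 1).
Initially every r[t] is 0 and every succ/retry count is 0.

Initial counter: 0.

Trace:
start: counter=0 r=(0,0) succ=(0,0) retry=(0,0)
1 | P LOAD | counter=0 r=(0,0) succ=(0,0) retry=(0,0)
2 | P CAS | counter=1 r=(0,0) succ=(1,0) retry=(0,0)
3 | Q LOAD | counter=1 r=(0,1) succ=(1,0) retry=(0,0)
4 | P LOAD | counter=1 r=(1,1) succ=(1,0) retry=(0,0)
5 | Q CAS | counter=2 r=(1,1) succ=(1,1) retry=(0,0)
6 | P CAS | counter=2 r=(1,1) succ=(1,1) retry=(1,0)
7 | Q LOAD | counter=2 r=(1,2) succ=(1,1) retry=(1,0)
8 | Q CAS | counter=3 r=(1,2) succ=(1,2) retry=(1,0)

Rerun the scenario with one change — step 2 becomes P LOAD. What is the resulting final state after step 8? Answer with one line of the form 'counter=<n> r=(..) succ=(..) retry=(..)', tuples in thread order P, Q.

(re-executing from step 2 with the substitution; state before step 2: counter=0 r=(0,0) succ=(0,0) retry=(0,0))
2 | P LOAD | counter=0 r=(0,0) succ=(0,0) retry=(0,0)
3 | Q LOAD | counter=0 r=(0,0) succ=(0,0) retry=(0,0)
4 | P LOAD | counter=0 r=(0,0) succ=(0,0) retry=(0,0)
5 | Q CAS | counter=1 r=(0,0) succ=(0,1) retry=(0,0)
6 | P CAS | counter=1 r=(0,0) succ=(0,1) retry=(1,0)
7 | Q LOAD | counter=1 r=(0,1) succ=(0,1) retry=(1,0)
8 | Q CAS | counter=2 r=(0,1) succ=(0,2) retry=(1,0)

counter=2 r=(0,1) succ=(0,2) retry=(1,0)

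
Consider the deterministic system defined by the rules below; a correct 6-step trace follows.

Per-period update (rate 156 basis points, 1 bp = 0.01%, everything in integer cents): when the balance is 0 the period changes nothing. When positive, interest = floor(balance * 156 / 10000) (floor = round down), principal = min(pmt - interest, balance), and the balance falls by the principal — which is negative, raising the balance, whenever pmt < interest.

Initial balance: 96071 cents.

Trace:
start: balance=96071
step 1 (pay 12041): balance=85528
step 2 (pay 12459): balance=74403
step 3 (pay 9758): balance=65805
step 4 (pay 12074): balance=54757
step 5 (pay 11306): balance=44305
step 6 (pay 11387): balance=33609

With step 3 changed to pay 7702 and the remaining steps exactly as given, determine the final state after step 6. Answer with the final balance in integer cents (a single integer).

(re-executing from step 3 with the substitution; state before step 3: balance=74403)
step 3 (pay 7702): balance=67861
step 4 (pay 12074): balance=56845
step 5 (pay 11306): balance=46425
step 6 (pay 11387): balance=35762

35762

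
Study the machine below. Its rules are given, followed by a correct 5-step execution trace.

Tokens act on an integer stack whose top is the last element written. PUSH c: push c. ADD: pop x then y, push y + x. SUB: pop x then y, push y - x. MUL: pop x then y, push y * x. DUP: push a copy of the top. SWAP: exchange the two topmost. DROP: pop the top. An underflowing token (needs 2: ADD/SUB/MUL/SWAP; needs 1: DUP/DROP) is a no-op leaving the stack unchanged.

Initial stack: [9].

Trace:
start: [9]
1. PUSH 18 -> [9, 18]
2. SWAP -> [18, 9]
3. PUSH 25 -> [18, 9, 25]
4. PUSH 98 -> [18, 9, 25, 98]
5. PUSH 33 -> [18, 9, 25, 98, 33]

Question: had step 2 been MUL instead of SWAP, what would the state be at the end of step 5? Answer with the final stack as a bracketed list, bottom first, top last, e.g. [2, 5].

[162, 25, 98, 33]

(re-executing from step 2 with the substitution; state before step 2: [9, 18])
2. MUL -> [162]
3. PUSH 25 -> [162, 25]
4. PUSH 98 -> [162, 25, 98]
5. PUSH 33 -> [162, 25, 98, 33]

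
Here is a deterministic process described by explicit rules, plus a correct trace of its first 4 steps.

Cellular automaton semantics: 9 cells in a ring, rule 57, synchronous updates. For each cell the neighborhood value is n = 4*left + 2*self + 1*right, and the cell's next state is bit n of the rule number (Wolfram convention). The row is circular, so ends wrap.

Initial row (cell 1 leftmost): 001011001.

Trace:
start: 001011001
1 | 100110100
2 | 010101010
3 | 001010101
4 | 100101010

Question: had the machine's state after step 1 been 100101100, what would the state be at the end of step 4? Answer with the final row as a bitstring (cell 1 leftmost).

100101010

state after step 1 := 100101100
2 | 010011010
3 | 001010101
4 | 100101010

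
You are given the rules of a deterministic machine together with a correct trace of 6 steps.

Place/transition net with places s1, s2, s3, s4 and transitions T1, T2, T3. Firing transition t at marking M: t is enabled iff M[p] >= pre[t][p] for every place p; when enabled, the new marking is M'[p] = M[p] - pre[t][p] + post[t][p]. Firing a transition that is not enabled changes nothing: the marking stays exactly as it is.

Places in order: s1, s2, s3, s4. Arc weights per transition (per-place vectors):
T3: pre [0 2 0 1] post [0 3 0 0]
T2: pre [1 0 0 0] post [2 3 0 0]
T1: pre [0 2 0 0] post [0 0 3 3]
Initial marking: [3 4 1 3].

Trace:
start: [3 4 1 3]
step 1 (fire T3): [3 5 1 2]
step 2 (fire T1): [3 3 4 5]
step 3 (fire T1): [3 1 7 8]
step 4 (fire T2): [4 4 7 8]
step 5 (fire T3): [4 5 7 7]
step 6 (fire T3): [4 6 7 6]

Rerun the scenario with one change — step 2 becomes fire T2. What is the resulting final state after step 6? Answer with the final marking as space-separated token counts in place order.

(re-executing from step 2 with the substitution; state before step 2: [3 5 1 2])
step 2 (fire T2): [4 8 1 2]
step 3 (fire T1): [4 6 4 5]
step 4 (fire T2): [5 9 4 5]
step 5 (fire T3): [5 10 4 4]
step 6 (fire T3): [5 11 4 3]

5 11 4 3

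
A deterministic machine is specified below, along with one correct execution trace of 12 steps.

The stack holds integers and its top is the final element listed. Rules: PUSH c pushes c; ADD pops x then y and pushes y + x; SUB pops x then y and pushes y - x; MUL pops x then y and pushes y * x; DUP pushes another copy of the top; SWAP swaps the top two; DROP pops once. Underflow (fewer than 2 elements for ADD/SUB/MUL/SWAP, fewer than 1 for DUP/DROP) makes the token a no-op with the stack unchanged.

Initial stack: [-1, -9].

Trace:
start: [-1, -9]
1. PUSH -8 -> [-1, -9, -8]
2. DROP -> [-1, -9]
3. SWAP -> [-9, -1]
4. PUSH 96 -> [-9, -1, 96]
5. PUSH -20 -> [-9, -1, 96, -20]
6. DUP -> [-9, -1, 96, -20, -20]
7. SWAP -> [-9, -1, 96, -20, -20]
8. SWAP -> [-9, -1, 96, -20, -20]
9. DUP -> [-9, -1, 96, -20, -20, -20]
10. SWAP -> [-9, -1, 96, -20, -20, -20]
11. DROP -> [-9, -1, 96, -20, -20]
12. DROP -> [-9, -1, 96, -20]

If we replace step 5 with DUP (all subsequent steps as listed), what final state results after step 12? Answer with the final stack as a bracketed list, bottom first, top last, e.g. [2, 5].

(re-executing from step 5 with the substitution; state before step 5: [-9, -1, 96])
5. DUP -> [-9, -1, 96, 96]
6. DUP -> [-9, -1, 96, 96, 96]
7. SWAP -> [-9, -1, 96, 96, 96]
8. SWAP -> [-9, -1, 96, 96, 96]
9. DUP -> [-9, -1, 96, 96, 96, 96]
10. SWAP -> [-9, -1, 96, 96, 96, 96]
11. DROP -> [-9, -1, 96, 96, 96]
12. DROP -> [-9, -1, 96, 96]

[-9, -1, 96, 96]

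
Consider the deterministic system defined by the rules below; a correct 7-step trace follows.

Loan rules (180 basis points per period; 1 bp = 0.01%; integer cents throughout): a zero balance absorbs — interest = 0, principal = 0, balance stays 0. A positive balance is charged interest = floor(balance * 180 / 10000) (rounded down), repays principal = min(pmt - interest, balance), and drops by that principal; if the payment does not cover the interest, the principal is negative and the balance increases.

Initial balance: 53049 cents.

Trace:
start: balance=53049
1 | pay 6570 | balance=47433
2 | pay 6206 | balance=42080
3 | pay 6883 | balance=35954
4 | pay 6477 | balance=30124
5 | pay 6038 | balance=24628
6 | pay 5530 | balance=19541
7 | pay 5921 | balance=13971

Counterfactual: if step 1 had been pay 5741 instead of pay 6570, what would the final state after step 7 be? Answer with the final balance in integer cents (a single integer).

(re-executing from step 1 with the substitution; state before step 1: balance=53049)
1 | pay 5741 | balance=48262
2 | pay 6206 | balance=42924
3 | pay 6883 | balance=36813
4 | pay 6477 | balance=30998
5 | pay 6038 | balance=25517
6 | pay 5530 | balance=20446
7 | pay 5921 | balance=14893

14893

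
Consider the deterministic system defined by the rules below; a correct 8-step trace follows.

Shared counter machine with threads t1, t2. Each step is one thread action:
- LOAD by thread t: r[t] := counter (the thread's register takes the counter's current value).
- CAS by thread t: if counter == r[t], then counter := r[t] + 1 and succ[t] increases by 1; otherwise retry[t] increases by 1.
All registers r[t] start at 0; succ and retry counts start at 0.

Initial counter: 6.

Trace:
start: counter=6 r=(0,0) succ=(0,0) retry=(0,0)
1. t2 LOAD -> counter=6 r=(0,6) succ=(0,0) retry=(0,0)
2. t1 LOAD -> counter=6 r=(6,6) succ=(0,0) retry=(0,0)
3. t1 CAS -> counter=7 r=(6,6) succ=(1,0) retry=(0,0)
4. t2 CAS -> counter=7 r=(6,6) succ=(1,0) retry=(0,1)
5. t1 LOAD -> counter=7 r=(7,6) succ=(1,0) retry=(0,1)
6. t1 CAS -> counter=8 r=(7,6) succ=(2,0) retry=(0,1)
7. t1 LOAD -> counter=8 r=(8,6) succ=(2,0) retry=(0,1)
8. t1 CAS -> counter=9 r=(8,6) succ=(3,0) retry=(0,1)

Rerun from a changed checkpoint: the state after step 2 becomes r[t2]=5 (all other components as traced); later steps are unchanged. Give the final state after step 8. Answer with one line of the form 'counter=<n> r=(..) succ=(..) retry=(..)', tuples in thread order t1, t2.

counter=9 r=(8,5) succ=(3,0) retry=(0,1)

state after step 2 := counter=6 r=(6,5) succ=(0,0) retry=(0,0)
3. t1 CAS -> counter=7 r=(6,5) succ=(1,0) retry=(0,0)
4. t2 CAS -> counter=7 r=(6,5) succ=(1,0) retry=(0,1)
5. t1 LOAD -> counter=7 r=(7,5) succ=(1,0) retry=(0,1)
6. t1 CAS -> counter=8 r=(7,5) succ=(2,0) retry=(0,1)
7. t1 LOAD -> counter=8 r=(8,5) succ=(2,0) retry=(0,1)
8. t1 CAS -> counter=9 r=(8,5) succ=(3,0) retry=(0,1)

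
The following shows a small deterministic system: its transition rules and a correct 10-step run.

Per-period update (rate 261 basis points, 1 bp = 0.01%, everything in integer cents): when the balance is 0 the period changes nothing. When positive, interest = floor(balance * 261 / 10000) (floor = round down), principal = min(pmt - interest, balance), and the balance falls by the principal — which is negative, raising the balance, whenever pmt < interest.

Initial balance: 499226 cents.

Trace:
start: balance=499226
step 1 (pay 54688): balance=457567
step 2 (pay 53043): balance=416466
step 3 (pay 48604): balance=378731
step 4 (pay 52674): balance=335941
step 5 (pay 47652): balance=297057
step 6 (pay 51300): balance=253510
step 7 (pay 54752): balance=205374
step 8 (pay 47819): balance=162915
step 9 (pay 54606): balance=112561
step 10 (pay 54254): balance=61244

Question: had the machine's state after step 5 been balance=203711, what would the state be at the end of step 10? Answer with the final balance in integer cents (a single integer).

0

state after step 5 := balance=203711
step 6 (pay 51300): balance=157727
step 7 (pay 54752): balance=107091
step 8 (pay 47819): balance=62067
step 9 (pay 54606): balance=9080
step 10 (pay 54254): balance=0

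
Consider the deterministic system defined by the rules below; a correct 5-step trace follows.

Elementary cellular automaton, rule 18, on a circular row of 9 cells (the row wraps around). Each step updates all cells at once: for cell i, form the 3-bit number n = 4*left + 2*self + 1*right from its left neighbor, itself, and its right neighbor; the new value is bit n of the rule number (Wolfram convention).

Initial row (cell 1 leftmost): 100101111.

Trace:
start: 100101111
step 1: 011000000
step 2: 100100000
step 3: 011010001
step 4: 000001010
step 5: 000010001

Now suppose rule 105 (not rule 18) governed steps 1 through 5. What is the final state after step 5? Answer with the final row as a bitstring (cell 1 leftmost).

(re-executing steps 1..5 under rule 105; state before step 1: 100101111)
step 1: 100011000
step 2: 001011010
step 3: 100111100
step 4: 000100100
step 5: 110000001

110000001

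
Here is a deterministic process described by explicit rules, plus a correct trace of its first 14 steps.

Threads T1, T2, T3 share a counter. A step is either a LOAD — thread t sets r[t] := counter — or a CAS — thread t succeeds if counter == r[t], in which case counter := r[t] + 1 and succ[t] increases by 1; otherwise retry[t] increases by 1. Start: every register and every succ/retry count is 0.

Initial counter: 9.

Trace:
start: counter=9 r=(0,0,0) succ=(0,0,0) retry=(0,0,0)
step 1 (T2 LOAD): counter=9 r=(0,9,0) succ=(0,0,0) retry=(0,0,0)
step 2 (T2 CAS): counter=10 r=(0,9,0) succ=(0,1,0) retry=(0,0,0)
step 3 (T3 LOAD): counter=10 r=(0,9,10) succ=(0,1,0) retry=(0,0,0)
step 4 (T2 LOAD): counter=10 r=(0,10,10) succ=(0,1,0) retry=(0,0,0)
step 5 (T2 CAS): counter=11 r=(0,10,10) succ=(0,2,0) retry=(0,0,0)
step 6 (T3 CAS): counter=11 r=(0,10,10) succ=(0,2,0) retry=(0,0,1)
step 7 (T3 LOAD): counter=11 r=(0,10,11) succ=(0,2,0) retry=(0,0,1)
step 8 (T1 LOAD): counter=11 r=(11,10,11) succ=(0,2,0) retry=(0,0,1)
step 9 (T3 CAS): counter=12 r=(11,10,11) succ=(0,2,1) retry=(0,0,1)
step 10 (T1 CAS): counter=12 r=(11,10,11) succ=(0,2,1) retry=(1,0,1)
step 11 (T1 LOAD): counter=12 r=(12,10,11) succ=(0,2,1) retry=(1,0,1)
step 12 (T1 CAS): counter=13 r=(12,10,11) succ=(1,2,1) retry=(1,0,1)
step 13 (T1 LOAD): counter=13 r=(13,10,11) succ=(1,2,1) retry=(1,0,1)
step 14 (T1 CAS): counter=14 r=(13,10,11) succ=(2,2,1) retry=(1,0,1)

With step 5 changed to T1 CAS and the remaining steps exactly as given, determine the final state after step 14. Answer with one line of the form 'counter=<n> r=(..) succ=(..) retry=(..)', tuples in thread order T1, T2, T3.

counter=14 r=(13,10,11) succ=(2,1,2) retry=(2,0,0)

(re-executing from step 5 with the substitution; state before step 5: counter=10 r=(0,10,10) succ=(0,1,0) retry=(0,0,0))
step 5 (T1 CAS): counter=10 r=(0,10,10) succ=(0,1,0) retry=(1,0,0)
step 6 (T3 CAS): counter=11 r=(0,10,10) succ=(0,1,1) retry=(1,0,0)
step 7 (T3 LOAD): counter=11 r=(0,10,11) succ=(0,1,1) retry=(1,0,0)
step 8 (T1 LOAD): counter=11 r=(11,10,11) succ=(0,1,1) retry=(1,0,0)
step 9 (T3 CAS): counter=12 r=(11,10,11) succ=(0,1,2) retry=(1,0,0)
step 10 (T1 CAS): counter=12 r=(11,10,11) succ=(0,1,2) retry=(2,0,0)
step 11 (T1 LOAD): counter=12 r=(12,10,11) succ=(0,1,2) retry=(2,0,0)
step 12 (T1 CAS): counter=13 r=(12,10,11) succ=(1,1,2) retry=(2,0,0)
step 13 (T1 LOAD): counter=13 r=(13,10,11) succ=(1,1,2) retry=(2,0,0)
step 14 (T1 CAS): counter=14 r=(13,10,11) succ=(2,1,2) retry=(2,0,0)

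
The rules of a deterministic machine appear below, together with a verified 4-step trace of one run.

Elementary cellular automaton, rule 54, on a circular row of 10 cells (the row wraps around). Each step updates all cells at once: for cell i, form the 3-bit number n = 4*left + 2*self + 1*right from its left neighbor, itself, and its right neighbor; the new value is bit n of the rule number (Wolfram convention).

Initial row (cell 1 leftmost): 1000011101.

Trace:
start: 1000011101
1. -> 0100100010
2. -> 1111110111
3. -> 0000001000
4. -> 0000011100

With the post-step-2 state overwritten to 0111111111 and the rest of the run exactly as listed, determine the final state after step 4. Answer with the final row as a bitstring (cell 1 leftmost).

state after step 2 := 0111111111
3. -> 1000000000
4. -> 1100000001

1100000001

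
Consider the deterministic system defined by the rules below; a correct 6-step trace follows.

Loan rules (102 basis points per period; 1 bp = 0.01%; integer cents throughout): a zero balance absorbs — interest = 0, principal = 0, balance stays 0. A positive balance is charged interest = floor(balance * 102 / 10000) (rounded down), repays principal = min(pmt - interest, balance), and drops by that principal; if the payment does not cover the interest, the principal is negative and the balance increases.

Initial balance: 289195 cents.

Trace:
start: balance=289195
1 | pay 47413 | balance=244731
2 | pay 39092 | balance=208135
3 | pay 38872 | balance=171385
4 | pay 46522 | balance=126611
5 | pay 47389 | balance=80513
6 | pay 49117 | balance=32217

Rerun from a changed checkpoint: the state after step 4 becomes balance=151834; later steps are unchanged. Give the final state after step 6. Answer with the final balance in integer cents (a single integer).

state after step 4 := balance=151834
5 | pay 47389 | balance=105993
6 | pay 49117 | balance=57957

57957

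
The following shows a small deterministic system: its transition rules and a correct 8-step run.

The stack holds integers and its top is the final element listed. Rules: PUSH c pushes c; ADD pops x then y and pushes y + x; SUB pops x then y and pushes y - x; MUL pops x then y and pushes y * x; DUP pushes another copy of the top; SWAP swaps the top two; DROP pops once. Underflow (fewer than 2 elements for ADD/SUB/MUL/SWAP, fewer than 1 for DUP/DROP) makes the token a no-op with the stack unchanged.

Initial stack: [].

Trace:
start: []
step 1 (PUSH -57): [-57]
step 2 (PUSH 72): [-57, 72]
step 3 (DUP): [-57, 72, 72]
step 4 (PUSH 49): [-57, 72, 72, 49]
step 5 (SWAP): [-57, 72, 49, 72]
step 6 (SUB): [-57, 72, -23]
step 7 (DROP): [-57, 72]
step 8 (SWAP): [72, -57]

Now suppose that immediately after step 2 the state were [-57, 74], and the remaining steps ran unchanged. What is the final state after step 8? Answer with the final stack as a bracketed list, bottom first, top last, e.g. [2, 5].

[74, -57]

state after step 2 := [-57, 74]
step 3 (DUP): [-57, 74, 74]
step 4 (PUSH 49): [-57, 74, 74, 49]
step 5 (SWAP): [-57, 74, 49, 74]
step 6 (SUB): [-57, 74, -25]
step 7 (DROP): [-57, 74]
step 8 (SWAP): [74, -57]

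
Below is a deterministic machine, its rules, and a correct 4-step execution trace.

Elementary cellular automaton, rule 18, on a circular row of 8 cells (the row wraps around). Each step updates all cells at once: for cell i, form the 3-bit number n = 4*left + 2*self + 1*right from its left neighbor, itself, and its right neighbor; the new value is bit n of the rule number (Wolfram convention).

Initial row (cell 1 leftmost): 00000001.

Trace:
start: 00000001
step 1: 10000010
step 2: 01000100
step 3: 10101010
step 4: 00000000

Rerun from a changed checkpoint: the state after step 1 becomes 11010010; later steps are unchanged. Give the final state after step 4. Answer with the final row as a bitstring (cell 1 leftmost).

00101101

state after step 1 := 11010010
step 2: 00001100
step 3: 00010010
step 4: 00101101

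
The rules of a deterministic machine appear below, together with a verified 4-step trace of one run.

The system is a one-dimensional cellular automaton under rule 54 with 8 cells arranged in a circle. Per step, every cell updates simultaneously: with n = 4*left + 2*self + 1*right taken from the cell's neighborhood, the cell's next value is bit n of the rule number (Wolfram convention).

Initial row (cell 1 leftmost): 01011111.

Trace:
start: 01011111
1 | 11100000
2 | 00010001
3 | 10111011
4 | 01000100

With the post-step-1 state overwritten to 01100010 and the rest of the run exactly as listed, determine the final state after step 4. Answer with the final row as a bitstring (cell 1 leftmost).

10000100

state after step 1 := 01100010
2 | 10010111
3 | 01111000
4 | 10000100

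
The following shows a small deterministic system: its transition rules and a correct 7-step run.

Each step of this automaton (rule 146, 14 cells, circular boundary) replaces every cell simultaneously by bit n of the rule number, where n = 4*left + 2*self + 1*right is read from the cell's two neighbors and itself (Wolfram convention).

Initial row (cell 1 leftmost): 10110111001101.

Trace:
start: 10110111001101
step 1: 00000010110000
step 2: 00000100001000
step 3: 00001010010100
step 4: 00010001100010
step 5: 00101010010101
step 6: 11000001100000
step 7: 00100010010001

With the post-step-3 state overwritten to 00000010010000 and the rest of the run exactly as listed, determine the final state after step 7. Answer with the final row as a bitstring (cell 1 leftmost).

state after step 3 := 00000010010000
step 4: 00000101101000
step 5: 00001000000100
step 6: 00010100001010
step 7: 00100010010001

00100010010001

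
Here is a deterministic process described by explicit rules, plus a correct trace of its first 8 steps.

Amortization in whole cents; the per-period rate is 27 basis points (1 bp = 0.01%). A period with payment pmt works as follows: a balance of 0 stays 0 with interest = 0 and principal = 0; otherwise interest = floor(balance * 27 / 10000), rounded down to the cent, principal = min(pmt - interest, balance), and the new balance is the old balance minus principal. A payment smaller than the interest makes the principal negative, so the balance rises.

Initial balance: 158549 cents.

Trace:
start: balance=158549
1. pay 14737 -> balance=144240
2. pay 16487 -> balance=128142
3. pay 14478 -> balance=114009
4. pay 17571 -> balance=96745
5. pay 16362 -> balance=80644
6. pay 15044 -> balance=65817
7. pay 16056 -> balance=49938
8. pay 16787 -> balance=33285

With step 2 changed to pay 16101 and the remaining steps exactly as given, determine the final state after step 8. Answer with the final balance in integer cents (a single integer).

33678

(re-executing from step 2 with the substitution; state before step 2: balance=144240)
2. pay 16101 -> balance=128528
3. pay 14478 -> balance=114397
4. pay 17571 -> balance=97134
5. pay 16362 -> balance=81034
6. pay 15044 -> balance=66208
7. pay 16056 -> balance=50330
8. pay 16787 -> balance=33678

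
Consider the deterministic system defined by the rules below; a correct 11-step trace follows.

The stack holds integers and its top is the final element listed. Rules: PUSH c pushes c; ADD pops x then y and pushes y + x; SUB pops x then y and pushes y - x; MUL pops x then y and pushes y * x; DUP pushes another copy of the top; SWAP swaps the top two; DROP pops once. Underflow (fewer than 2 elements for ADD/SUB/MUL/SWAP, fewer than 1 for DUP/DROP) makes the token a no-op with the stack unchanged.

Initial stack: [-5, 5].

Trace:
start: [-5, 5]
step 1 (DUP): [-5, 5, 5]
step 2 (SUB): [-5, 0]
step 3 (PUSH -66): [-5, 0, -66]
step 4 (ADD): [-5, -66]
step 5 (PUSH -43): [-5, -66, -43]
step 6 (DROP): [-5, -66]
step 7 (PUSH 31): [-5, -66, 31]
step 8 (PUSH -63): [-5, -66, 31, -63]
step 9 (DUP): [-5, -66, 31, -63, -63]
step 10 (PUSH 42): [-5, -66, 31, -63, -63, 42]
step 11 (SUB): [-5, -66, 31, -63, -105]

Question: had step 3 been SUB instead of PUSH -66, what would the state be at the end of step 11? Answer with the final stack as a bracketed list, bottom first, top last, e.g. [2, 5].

(re-executing from step 3 with the substitution; state before step 3: [-5, 0])
step 3 (SUB): [-5]
step 4 (ADD): [-5]
step 5 (PUSH -43): [-5, -43]
step 6 (DROP): [-5]
step 7 (PUSH 31): [-5, 31]
step 8 (PUSH -63): [-5, 31, -63]
step 9 (DUP): [-5, 31, -63, -63]
step 10 (PUSH 42): [-5, 31, -63, -63, 42]
step 11 (SUB): [-5, 31, -63, -105]

[-5, 31, -63, -105]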